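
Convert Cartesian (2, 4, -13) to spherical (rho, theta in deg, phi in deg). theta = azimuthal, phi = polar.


rho = sqrt(2^2 + 4^2 + (-13)^2) = 13.7477
theta = atan2(4, 2) = 63.4349 deg
phi = acos(-13/13.7477) = 161.0162 deg

rho = 13.7477, theta = 63.4349 deg, phi = 161.0162 deg


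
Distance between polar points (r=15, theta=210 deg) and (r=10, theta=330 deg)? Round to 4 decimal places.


d = sqrt(r1^2 + r2^2 - 2*r1*r2*cos(t2-t1))
d = sqrt(15^2 + 10^2 - 2*15*10*cos(330-210)) = 21.7945

21.7945


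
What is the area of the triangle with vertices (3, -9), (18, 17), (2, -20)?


Area = |x1(y2-y3) + x2(y3-y1) + x3(y1-y2)| / 2
= |3*(17--20) + 18*(-20--9) + 2*(-9-17)| / 2
= 69.5

69.5


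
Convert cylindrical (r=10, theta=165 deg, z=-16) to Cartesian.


x = 10 * cos(165) = -9.6593
y = 10 * sin(165) = 2.5882
z = -16

(-9.6593, 2.5882, -16)


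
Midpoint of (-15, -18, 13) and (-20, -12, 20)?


Midpoint = ((-15+-20)/2, (-18+-12)/2, (13+20)/2) = (-17.5, -15, 16.5)

(-17.5, -15, 16.5)


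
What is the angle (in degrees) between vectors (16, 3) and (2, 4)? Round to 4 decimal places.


dot = 16*2 + 3*4 = 44
|u| = 16.2788, |v| = 4.4721
cos(angle) = 0.6044
angle = 52.8153 degrees

52.8153 degrees


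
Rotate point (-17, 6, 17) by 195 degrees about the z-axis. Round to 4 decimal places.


x' = -17*cos(195) - 6*sin(195) = 17.9737
y' = -17*sin(195) + 6*cos(195) = -1.3956
z' = 17

(17.9737, -1.3956, 17)


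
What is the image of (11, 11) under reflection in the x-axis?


Reflection across x-axis: (x, y) -> (x, -y)
(11, 11) -> (11, -11)

(11, -11)


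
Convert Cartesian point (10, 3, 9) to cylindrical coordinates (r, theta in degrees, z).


r = sqrt(10^2 + 3^2) = 10.4403
theta = atan2(3, 10) = 16.6992 deg
z = 9

r = 10.4403, theta = 16.6992 deg, z = 9


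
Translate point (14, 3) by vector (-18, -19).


Translation: (x+dx, y+dy) = (14+-18, 3+-19) = (-4, -16)

(-4, -16)


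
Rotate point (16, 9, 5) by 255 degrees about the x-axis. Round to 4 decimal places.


x' = 16
y' = 9*cos(255) - 5*sin(255) = 2.5003
z' = 9*sin(255) + 5*cos(255) = -9.9874

(16, 2.5003, -9.9874)


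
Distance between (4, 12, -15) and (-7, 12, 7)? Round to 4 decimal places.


d = sqrt((-7-4)^2 + (12-12)^2 + (7--15)^2) = 24.5967

24.5967


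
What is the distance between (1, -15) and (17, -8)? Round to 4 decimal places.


d = sqrt((17-1)^2 + (-8--15)^2) = 17.4642

17.4642


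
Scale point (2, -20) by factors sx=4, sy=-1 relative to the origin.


Scaling: (x*sx, y*sy) = (2*4, -20*-1) = (8, 20)

(8, 20)


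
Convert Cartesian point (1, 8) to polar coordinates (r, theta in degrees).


r = sqrt(1^2 + 8^2) = 8.0623
theta = atan2(8, 1) = 82.875 degrees

r = 8.0623, theta = 82.875 degrees


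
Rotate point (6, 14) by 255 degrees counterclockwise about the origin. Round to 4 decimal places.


x' = 6*cos(255) - 14*sin(255) = 11.97
y' = 6*sin(255) + 14*cos(255) = -9.419

(11.97, -9.419)


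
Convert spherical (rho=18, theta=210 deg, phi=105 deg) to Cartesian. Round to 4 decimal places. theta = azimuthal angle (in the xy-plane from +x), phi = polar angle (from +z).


x = 18 * sin(105) * cos(210) = -15.0573
y = 18 * sin(105) * sin(210) = -8.6933
z = 18 * cos(105) = -4.6587

(-15.0573, -8.6933, -4.6587)


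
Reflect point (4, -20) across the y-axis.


Reflection across y-axis: (x, y) -> (-x, y)
(4, -20) -> (-4, -20)

(-4, -20)


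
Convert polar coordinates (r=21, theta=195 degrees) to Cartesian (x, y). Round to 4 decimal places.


x = 21 * cos(195) = -20.2844
y = 21 * sin(195) = -5.4352

(-20.2844, -5.4352)


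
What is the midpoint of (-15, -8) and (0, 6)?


Midpoint = ((-15+0)/2, (-8+6)/2) = (-7.5, -1)

(-7.5, -1)


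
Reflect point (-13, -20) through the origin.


Reflection through origin: (x, y) -> (-x, -y)
(-13, -20) -> (13, 20)

(13, 20)


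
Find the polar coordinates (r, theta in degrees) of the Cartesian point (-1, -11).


r = sqrt((-1)^2 + (-11)^2) = 11.0454
theta = atan2(-11, -1) = 264.8056 degrees

r = 11.0454, theta = 264.8056 degrees


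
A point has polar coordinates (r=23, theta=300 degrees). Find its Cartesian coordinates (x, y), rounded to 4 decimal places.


x = 23 * cos(300) = 11.5
y = 23 * sin(300) = -19.9186

(11.5, -19.9186)


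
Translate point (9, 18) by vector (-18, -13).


Translation: (x+dx, y+dy) = (9+-18, 18+-13) = (-9, 5)

(-9, 5)


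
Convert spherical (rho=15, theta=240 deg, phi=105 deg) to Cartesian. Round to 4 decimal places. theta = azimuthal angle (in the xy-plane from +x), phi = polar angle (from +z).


x = 15 * sin(105) * cos(240) = -7.2444
y = 15 * sin(105) * sin(240) = -12.5477
z = 15 * cos(105) = -3.8823

(-7.2444, -12.5477, -3.8823)


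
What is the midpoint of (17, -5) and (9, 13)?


Midpoint = ((17+9)/2, (-5+13)/2) = (13, 4)

(13, 4)


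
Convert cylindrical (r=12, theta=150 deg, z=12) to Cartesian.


x = 12 * cos(150) = -10.3923
y = 12 * sin(150) = 6
z = 12

(-10.3923, 6, 12)


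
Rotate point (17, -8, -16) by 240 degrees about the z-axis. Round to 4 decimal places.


x' = 17*cos(240) - -8*sin(240) = -15.4282
y' = 17*sin(240) + -8*cos(240) = -10.7224
z' = -16

(-15.4282, -10.7224, -16)


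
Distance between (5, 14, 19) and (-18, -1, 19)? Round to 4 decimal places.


d = sqrt((-18-5)^2 + (-1-14)^2 + (19-19)^2) = 27.4591

27.4591


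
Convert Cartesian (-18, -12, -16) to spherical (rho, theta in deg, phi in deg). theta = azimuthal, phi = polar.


rho = sqrt((-18)^2 + (-12)^2 + (-16)^2) = 26.9072
theta = atan2(-12, -18) = 213.6901 deg
phi = acos(-16/26.9072) = 126.4866 deg

rho = 26.9072, theta = 213.6901 deg, phi = 126.4866 deg


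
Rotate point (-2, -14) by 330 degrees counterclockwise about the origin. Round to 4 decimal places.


x' = -2*cos(330) - -14*sin(330) = -8.7321
y' = -2*sin(330) + -14*cos(330) = -11.1244

(-8.7321, -11.1244)


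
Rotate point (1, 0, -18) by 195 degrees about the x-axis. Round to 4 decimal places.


x' = 1
y' = 0*cos(195) - -18*sin(195) = -4.6587
z' = 0*sin(195) + -18*cos(195) = 17.3867

(1, -4.6587, 17.3867)


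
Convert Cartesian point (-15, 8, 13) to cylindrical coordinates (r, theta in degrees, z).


r = sqrt((-15)^2 + 8^2) = 17
theta = atan2(8, -15) = 151.9275 deg
z = 13

r = 17, theta = 151.9275 deg, z = 13


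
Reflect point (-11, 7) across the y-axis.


Reflection across y-axis: (x, y) -> (-x, y)
(-11, 7) -> (11, 7)

(11, 7)


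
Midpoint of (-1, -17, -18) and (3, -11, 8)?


Midpoint = ((-1+3)/2, (-17+-11)/2, (-18+8)/2) = (1, -14, -5)

(1, -14, -5)


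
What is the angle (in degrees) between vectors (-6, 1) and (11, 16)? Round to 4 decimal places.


dot = -6*11 + 1*16 = -50
|u| = 6.0828, |v| = 19.4165
cos(angle) = -0.4233
angle = 115.0462 degrees

115.0462 degrees


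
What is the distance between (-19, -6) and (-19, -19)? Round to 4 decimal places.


d = sqrt((-19--19)^2 + (-19--6)^2) = 13

13


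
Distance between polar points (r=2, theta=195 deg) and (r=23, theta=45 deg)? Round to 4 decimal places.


d = sqrt(r1^2 + r2^2 - 2*r1*r2*cos(t2-t1))
d = sqrt(2^2 + 23^2 - 2*2*23*cos(45-195)) = 24.7523

24.7523


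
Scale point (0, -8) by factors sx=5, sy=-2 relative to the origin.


Scaling: (x*sx, y*sy) = (0*5, -8*-2) = (0, 16)

(0, 16)


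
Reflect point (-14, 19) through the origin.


Reflection through origin: (x, y) -> (-x, -y)
(-14, 19) -> (14, -19)

(14, -19)


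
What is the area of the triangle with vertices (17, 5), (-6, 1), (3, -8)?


Area = |x1(y2-y3) + x2(y3-y1) + x3(y1-y2)| / 2
= |17*(1--8) + -6*(-8-5) + 3*(5-1)| / 2
= 121.5

121.5


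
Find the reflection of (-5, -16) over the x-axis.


Reflection across x-axis: (x, y) -> (x, -y)
(-5, -16) -> (-5, 16)

(-5, 16)


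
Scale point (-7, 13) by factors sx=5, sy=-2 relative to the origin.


Scaling: (x*sx, y*sy) = (-7*5, 13*-2) = (-35, -26)

(-35, -26)


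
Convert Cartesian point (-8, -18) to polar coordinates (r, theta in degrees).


r = sqrt((-8)^2 + (-18)^2) = 19.6977
theta = atan2(-18, -8) = 246.0375 degrees

r = 19.6977, theta = 246.0375 degrees


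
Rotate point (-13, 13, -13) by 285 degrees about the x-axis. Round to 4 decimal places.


x' = -13
y' = 13*cos(285) - -13*sin(285) = -9.1924
z' = 13*sin(285) + -13*cos(285) = -15.9217

(-13, -9.1924, -15.9217)


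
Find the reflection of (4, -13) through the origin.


Reflection through origin: (x, y) -> (-x, -y)
(4, -13) -> (-4, 13)

(-4, 13)


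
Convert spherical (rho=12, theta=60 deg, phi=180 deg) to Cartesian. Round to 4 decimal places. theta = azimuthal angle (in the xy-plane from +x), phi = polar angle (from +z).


x = 12 * sin(180) * cos(60) = 0
y = 12 * sin(180) * sin(60) = 0
z = 12 * cos(180) = -12

(0, 0, -12)


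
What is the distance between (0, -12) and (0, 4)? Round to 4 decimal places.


d = sqrt((0-0)^2 + (4--12)^2) = 16

16


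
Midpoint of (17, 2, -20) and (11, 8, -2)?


Midpoint = ((17+11)/2, (2+8)/2, (-20+-2)/2) = (14, 5, -11)

(14, 5, -11)


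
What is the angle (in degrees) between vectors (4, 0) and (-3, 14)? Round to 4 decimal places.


dot = 4*-3 + 0*14 = -12
|u| = 4, |v| = 14.3178
cos(angle) = -0.2095
angle = 102.0948 degrees

102.0948 degrees


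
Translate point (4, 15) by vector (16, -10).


Translation: (x+dx, y+dy) = (4+16, 15+-10) = (20, 5)

(20, 5)


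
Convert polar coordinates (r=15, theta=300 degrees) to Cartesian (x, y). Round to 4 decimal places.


x = 15 * cos(300) = 7.5
y = 15 * sin(300) = -12.9904

(7.5, -12.9904)


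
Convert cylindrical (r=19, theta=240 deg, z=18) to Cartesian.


x = 19 * cos(240) = -9.5
y = 19 * sin(240) = -16.4545
z = 18

(-9.5, -16.4545, 18)


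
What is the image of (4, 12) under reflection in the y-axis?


Reflection across y-axis: (x, y) -> (-x, y)
(4, 12) -> (-4, 12)

(-4, 12)


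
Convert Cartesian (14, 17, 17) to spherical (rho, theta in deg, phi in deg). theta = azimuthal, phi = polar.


rho = sqrt(14^2 + 17^2 + 17^2) = 27.8209
theta = atan2(17, 14) = 50.5275 deg
phi = acos(17/27.8209) = 52.3344 deg

rho = 27.8209, theta = 50.5275 deg, phi = 52.3344 deg


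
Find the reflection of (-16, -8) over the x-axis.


Reflection across x-axis: (x, y) -> (x, -y)
(-16, -8) -> (-16, 8)

(-16, 8)


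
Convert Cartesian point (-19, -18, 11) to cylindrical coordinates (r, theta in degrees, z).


r = sqrt((-19)^2 + (-18)^2) = 26.1725
theta = atan2(-18, -19) = 223.4518 deg
z = 11

r = 26.1725, theta = 223.4518 deg, z = 11


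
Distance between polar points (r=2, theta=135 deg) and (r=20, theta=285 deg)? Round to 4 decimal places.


d = sqrt(r1^2 + r2^2 - 2*r1*r2*cos(t2-t1))
d = sqrt(2^2 + 20^2 - 2*2*20*cos(285-135)) = 21.755

21.755


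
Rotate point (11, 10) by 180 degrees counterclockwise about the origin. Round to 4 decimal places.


x' = 11*cos(180) - 10*sin(180) = -11
y' = 11*sin(180) + 10*cos(180) = -10

(-11, -10)


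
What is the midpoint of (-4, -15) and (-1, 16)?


Midpoint = ((-4+-1)/2, (-15+16)/2) = (-2.5, 0.5)

(-2.5, 0.5)


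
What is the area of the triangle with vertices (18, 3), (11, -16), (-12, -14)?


Area = |x1(y2-y3) + x2(y3-y1) + x3(y1-y2)| / 2
= |18*(-16--14) + 11*(-14-3) + -12*(3--16)| / 2
= 225.5

225.5


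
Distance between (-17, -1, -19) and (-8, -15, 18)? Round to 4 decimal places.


d = sqrt((-8--17)^2 + (-15--1)^2 + (18--19)^2) = 40.5709

40.5709


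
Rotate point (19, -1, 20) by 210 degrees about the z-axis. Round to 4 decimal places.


x' = 19*cos(210) - -1*sin(210) = -16.9545
y' = 19*sin(210) + -1*cos(210) = -8.634
z' = 20

(-16.9545, -8.634, 20)


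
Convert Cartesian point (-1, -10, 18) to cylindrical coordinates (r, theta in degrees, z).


r = sqrt((-1)^2 + (-10)^2) = 10.0499
theta = atan2(-10, -1) = 264.2894 deg
z = 18

r = 10.0499, theta = 264.2894 deg, z = 18


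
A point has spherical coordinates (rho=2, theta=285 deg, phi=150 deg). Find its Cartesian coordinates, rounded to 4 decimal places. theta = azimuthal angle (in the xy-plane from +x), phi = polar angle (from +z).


x = 2 * sin(150) * cos(285) = 0.2588
y = 2 * sin(150) * sin(285) = -0.9659
z = 2 * cos(150) = -1.7321

(0.2588, -0.9659, -1.7321)


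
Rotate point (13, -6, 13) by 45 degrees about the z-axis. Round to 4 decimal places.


x' = 13*cos(45) - -6*sin(45) = 13.435
y' = 13*sin(45) + -6*cos(45) = 4.9497
z' = 13

(13.435, 4.9497, 13)


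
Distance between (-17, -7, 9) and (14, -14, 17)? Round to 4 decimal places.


d = sqrt((14--17)^2 + (-14--7)^2 + (17-9)^2) = 32.7719

32.7719


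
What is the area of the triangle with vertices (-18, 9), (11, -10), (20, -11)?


Area = |x1(y2-y3) + x2(y3-y1) + x3(y1-y2)| / 2
= |-18*(-10--11) + 11*(-11-9) + 20*(9--10)| / 2
= 71

71


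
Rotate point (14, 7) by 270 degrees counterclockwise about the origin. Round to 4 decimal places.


x' = 14*cos(270) - 7*sin(270) = 7
y' = 14*sin(270) + 7*cos(270) = -14

(7, -14)


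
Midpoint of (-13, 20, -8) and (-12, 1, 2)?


Midpoint = ((-13+-12)/2, (20+1)/2, (-8+2)/2) = (-12.5, 10.5, -3)

(-12.5, 10.5, -3)


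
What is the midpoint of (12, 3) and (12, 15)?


Midpoint = ((12+12)/2, (3+15)/2) = (12, 9)

(12, 9)


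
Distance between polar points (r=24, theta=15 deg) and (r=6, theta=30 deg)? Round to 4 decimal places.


d = sqrt(r1^2 + r2^2 - 2*r1*r2*cos(t2-t1))
d = sqrt(24^2 + 6^2 - 2*24*6*cos(30-15)) = 18.2706

18.2706


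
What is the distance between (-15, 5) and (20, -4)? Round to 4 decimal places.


d = sqrt((20--15)^2 + (-4-5)^2) = 36.1386

36.1386


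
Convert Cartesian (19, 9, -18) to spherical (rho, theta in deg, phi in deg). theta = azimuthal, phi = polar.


rho = sqrt(19^2 + 9^2 + (-18)^2) = 27.6767
theta = atan2(9, 19) = 25.3462 deg
phi = acos(-18/27.6767) = 130.5692 deg

rho = 27.6767, theta = 25.3462 deg, phi = 130.5692 deg


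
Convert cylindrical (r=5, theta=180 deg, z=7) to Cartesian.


x = 5 * cos(180) = -5
y = 5 * sin(180) = 0
z = 7

(-5, 0, 7)


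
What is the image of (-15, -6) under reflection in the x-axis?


Reflection across x-axis: (x, y) -> (x, -y)
(-15, -6) -> (-15, 6)

(-15, 6)


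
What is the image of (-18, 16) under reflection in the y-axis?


Reflection across y-axis: (x, y) -> (-x, y)
(-18, 16) -> (18, 16)

(18, 16)


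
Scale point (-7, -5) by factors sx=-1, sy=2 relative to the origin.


Scaling: (x*sx, y*sy) = (-7*-1, -5*2) = (7, -10)

(7, -10)


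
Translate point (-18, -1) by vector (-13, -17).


Translation: (x+dx, y+dy) = (-18+-13, -1+-17) = (-31, -18)

(-31, -18)


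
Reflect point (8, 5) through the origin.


Reflection through origin: (x, y) -> (-x, -y)
(8, 5) -> (-8, -5)

(-8, -5)


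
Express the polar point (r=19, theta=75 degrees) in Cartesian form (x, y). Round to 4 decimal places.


x = 19 * cos(75) = 4.9176
y = 19 * sin(75) = 18.3526

(4.9176, 18.3526)


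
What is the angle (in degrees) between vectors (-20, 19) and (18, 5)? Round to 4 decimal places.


dot = -20*18 + 19*5 = -265
|u| = 27.5862, |v| = 18.6815
cos(angle) = -0.5142
angle = 120.9447 degrees

120.9447 degrees


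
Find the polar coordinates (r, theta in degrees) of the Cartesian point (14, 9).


r = sqrt(14^2 + 9^2) = 16.6433
theta = atan2(9, 14) = 32.7352 degrees

r = 16.6433, theta = 32.7352 degrees


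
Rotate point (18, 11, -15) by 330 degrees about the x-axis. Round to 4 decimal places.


x' = 18
y' = 11*cos(330) - -15*sin(330) = 2.0263
z' = 11*sin(330) + -15*cos(330) = -18.4904

(18, 2.0263, -18.4904)


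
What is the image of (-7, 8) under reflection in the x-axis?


Reflection across x-axis: (x, y) -> (x, -y)
(-7, 8) -> (-7, -8)

(-7, -8)


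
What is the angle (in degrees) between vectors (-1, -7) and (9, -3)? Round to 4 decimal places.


dot = -1*9 + -7*-3 = 12
|u| = 7.0711, |v| = 9.4868
cos(angle) = 0.1789
angle = 79.6952 degrees

79.6952 degrees


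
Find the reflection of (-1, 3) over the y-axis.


Reflection across y-axis: (x, y) -> (-x, y)
(-1, 3) -> (1, 3)

(1, 3)


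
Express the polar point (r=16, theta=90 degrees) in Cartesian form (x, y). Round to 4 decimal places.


x = 16 * cos(90) = 0
y = 16 * sin(90) = 16

(0, 16)


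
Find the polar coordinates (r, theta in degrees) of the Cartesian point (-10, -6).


r = sqrt((-10)^2 + (-6)^2) = 11.6619
theta = atan2(-6, -10) = 210.9638 degrees

r = 11.6619, theta = 210.9638 degrees


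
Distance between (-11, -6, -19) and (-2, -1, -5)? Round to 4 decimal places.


d = sqrt((-2--11)^2 + (-1--6)^2 + (-5--19)^2) = 17.3781

17.3781


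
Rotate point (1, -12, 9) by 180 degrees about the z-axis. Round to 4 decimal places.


x' = 1*cos(180) - -12*sin(180) = -1
y' = 1*sin(180) + -12*cos(180) = 12
z' = 9

(-1, 12, 9)


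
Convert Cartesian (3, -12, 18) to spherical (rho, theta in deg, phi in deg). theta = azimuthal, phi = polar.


rho = sqrt(3^2 + (-12)^2 + 18^2) = 21.8403
theta = atan2(-12, 3) = 284.0362 deg
phi = acos(18/21.8403) = 34.4962 deg

rho = 21.8403, theta = 284.0362 deg, phi = 34.4962 deg


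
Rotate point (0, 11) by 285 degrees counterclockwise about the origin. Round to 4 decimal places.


x' = 0*cos(285) - 11*sin(285) = 10.6252
y' = 0*sin(285) + 11*cos(285) = 2.847

(10.6252, 2.847)


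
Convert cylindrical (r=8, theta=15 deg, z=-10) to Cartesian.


x = 8 * cos(15) = 7.7274
y = 8 * sin(15) = 2.0706
z = -10

(7.7274, 2.0706, -10)


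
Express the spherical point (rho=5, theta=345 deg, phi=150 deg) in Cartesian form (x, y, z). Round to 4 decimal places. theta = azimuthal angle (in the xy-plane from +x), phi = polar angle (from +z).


x = 5 * sin(150) * cos(345) = 2.4148
y = 5 * sin(150) * sin(345) = -0.647
z = 5 * cos(150) = -4.3301

(2.4148, -0.647, -4.3301)


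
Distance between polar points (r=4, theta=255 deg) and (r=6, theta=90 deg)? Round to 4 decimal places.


d = sqrt(r1^2 + r2^2 - 2*r1*r2*cos(t2-t1))
d = sqrt(4^2 + 6^2 - 2*4*6*cos(90-255)) = 9.9179

9.9179


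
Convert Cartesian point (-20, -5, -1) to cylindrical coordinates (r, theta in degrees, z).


r = sqrt((-20)^2 + (-5)^2) = 20.6155
theta = atan2(-5, -20) = 194.0362 deg
z = -1

r = 20.6155, theta = 194.0362 deg, z = -1


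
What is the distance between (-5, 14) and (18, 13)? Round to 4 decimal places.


d = sqrt((18--5)^2 + (13-14)^2) = 23.0217

23.0217


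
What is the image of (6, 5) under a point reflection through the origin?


Reflection through origin: (x, y) -> (-x, -y)
(6, 5) -> (-6, -5)

(-6, -5)


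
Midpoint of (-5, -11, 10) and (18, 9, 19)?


Midpoint = ((-5+18)/2, (-11+9)/2, (10+19)/2) = (6.5, -1, 14.5)

(6.5, -1, 14.5)


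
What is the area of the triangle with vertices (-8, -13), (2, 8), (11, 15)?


Area = |x1(y2-y3) + x2(y3-y1) + x3(y1-y2)| / 2
= |-8*(8-15) + 2*(15--13) + 11*(-13-8)| / 2
= 59.5

59.5


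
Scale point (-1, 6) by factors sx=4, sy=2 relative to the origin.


Scaling: (x*sx, y*sy) = (-1*4, 6*2) = (-4, 12)

(-4, 12)


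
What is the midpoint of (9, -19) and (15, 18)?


Midpoint = ((9+15)/2, (-19+18)/2) = (12, -0.5)

(12, -0.5)


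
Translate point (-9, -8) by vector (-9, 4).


Translation: (x+dx, y+dy) = (-9+-9, -8+4) = (-18, -4)

(-18, -4)


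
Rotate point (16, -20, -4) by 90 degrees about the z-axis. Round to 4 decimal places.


x' = 16*cos(90) - -20*sin(90) = 20
y' = 16*sin(90) + -20*cos(90) = 16
z' = -4

(20, 16, -4)


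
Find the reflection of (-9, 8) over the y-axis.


Reflection across y-axis: (x, y) -> (-x, y)
(-9, 8) -> (9, 8)

(9, 8)


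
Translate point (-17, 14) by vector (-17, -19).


Translation: (x+dx, y+dy) = (-17+-17, 14+-19) = (-34, -5)

(-34, -5)


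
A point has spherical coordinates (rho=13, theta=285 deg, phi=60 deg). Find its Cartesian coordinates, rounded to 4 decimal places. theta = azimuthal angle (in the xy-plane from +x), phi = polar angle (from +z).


x = 13 * sin(60) * cos(285) = 2.9139
y = 13 * sin(60) * sin(285) = -10.8747
z = 13 * cos(60) = 6.5

(2.9139, -10.8747, 6.5)


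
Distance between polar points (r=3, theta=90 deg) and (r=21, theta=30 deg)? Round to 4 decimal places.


d = sqrt(r1^2 + r2^2 - 2*r1*r2*cos(t2-t1))
d = sqrt(3^2 + 21^2 - 2*3*21*cos(30-90)) = 19.6723

19.6723


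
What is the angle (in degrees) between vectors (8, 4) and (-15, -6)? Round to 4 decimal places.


dot = 8*-15 + 4*-6 = -144
|u| = 8.9443, |v| = 16.1555
cos(angle) = -0.9965
angle = 175.2364 degrees

175.2364 degrees


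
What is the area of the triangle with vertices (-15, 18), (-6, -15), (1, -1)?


Area = |x1(y2-y3) + x2(y3-y1) + x3(y1-y2)| / 2
= |-15*(-15--1) + -6*(-1-18) + 1*(18--15)| / 2
= 178.5

178.5


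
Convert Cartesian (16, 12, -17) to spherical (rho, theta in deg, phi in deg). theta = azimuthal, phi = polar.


rho = sqrt(16^2 + 12^2 + (-17)^2) = 26.2488
theta = atan2(12, 16) = 36.8699 deg
phi = acos(-17/26.2488) = 130.3645 deg

rho = 26.2488, theta = 36.8699 deg, phi = 130.3645 deg


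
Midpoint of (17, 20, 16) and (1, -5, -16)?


Midpoint = ((17+1)/2, (20+-5)/2, (16+-16)/2) = (9, 7.5, 0)

(9, 7.5, 0)


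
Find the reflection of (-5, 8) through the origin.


Reflection through origin: (x, y) -> (-x, -y)
(-5, 8) -> (5, -8)

(5, -8)


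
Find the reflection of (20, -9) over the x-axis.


Reflection across x-axis: (x, y) -> (x, -y)
(20, -9) -> (20, 9)

(20, 9)


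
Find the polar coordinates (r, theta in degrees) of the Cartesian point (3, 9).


r = sqrt(3^2 + 9^2) = 9.4868
theta = atan2(9, 3) = 71.5651 degrees

r = 9.4868, theta = 71.5651 degrees


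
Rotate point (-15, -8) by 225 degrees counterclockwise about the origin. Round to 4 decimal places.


x' = -15*cos(225) - -8*sin(225) = 4.9497
y' = -15*sin(225) + -8*cos(225) = 16.2635

(4.9497, 16.2635)


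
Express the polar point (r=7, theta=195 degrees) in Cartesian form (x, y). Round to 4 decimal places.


x = 7 * cos(195) = -6.7615
y = 7 * sin(195) = -1.8117

(-6.7615, -1.8117)


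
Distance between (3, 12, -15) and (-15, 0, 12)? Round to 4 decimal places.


d = sqrt((-15-3)^2 + (0-12)^2 + (12--15)^2) = 34.5977

34.5977


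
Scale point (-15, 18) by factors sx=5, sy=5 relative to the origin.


Scaling: (x*sx, y*sy) = (-15*5, 18*5) = (-75, 90)

(-75, 90)


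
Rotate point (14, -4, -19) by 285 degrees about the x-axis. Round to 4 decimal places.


x' = 14
y' = -4*cos(285) - -19*sin(285) = -19.3879
z' = -4*sin(285) + -19*cos(285) = -1.0539

(14, -19.3879, -1.0539)


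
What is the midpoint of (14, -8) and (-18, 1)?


Midpoint = ((14+-18)/2, (-8+1)/2) = (-2, -3.5)

(-2, -3.5)


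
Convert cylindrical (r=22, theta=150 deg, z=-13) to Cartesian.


x = 22 * cos(150) = -19.0526
y = 22 * sin(150) = 11
z = -13

(-19.0526, 11, -13)


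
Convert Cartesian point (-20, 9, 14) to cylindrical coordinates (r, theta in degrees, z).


r = sqrt((-20)^2 + 9^2) = 21.9317
theta = atan2(9, -20) = 155.7723 deg
z = 14

r = 21.9317, theta = 155.7723 deg, z = 14


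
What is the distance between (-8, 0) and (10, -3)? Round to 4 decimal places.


d = sqrt((10--8)^2 + (-3-0)^2) = 18.2483

18.2483


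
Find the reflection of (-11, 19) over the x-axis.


Reflection across x-axis: (x, y) -> (x, -y)
(-11, 19) -> (-11, -19)

(-11, -19)


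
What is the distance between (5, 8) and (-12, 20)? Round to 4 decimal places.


d = sqrt((-12-5)^2 + (20-8)^2) = 20.8087

20.8087


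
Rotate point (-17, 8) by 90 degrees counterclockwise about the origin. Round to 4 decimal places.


x' = -17*cos(90) - 8*sin(90) = -8
y' = -17*sin(90) + 8*cos(90) = -17

(-8, -17)


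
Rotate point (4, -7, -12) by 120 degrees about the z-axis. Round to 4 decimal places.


x' = 4*cos(120) - -7*sin(120) = 4.0622
y' = 4*sin(120) + -7*cos(120) = 6.9641
z' = -12

(4.0622, 6.9641, -12)


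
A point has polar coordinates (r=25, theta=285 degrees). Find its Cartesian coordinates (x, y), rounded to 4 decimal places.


x = 25 * cos(285) = 6.4705
y = 25 * sin(285) = -24.1481

(6.4705, -24.1481)


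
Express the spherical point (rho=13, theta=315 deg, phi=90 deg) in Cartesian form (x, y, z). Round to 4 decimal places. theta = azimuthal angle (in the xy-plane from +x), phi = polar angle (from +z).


x = 13 * sin(90) * cos(315) = 9.1924
y = 13 * sin(90) * sin(315) = -9.1924
z = 13 * cos(90) = 0

(9.1924, -9.1924, 0)


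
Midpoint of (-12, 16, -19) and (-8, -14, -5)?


Midpoint = ((-12+-8)/2, (16+-14)/2, (-19+-5)/2) = (-10, 1, -12)

(-10, 1, -12)


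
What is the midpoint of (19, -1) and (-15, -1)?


Midpoint = ((19+-15)/2, (-1+-1)/2) = (2, -1)

(2, -1)


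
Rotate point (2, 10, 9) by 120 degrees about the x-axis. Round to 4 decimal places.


x' = 2
y' = 10*cos(120) - 9*sin(120) = -12.7942
z' = 10*sin(120) + 9*cos(120) = 4.1603

(2, -12.7942, 4.1603)


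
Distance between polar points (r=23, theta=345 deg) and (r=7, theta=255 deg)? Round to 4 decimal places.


d = sqrt(r1^2 + r2^2 - 2*r1*r2*cos(t2-t1))
d = sqrt(23^2 + 7^2 - 2*23*7*cos(255-345)) = 24.0416

24.0416


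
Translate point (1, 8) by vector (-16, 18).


Translation: (x+dx, y+dy) = (1+-16, 8+18) = (-15, 26)

(-15, 26)


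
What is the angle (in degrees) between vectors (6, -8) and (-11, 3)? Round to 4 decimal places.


dot = 6*-11 + -8*3 = -90
|u| = 10, |v| = 11.4018
cos(angle) = -0.7894
angle = 142.125 degrees

142.125 degrees


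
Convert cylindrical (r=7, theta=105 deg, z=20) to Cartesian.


x = 7 * cos(105) = -1.8117
y = 7 * sin(105) = 6.7615
z = 20

(-1.8117, 6.7615, 20)


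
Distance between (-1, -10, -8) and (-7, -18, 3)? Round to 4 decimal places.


d = sqrt((-7--1)^2 + (-18--10)^2 + (3--8)^2) = 14.8661

14.8661


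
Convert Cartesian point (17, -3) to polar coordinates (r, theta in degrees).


r = sqrt(17^2 + (-3)^2) = 17.2627
theta = atan2(-3, 17) = 349.992 degrees

r = 17.2627, theta = 349.992 degrees


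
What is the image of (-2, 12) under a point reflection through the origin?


Reflection through origin: (x, y) -> (-x, -y)
(-2, 12) -> (2, -12)

(2, -12)


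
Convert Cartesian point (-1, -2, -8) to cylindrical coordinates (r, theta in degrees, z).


r = sqrt((-1)^2 + (-2)^2) = 2.2361
theta = atan2(-2, -1) = 243.4349 deg
z = -8

r = 2.2361, theta = 243.4349 deg, z = -8


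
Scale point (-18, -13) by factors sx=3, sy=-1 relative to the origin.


Scaling: (x*sx, y*sy) = (-18*3, -13*-1) = (-54, 13)

(-54, 13)


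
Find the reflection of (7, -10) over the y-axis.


Reflection across y-axis: (x, y) -> (-x, y)
(7, -10) -> (-7, -10)

(-7, -10)


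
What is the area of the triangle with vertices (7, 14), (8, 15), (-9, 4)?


Area = |x1(y2-y3) + x2(y3-y1) + x3(y1-y2)| / 2
= |7*(15-4) + 8*(4-14) + -9*(14-15)| / 2
= 3

3


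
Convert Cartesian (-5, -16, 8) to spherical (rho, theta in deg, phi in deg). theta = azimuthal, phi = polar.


rho = sqrt((-5)^2 + (-16)^2 + 8^2) = 18.5742
theta = atan2(-16, -5) = 252.646 deg
phi = acos(8/18.5742) = 64.4877 deg

rho = 18.5742, theta = 252.646 deg, phi = 64.4877 deg


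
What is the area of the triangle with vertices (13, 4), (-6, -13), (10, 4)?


Area = |x1(y2-y3) + x2(y3-y1) + x3(y1-y2)| / 2
= |13*(-13-4) + -6*(4-4) + 10*(4--13)| / 2
= 25.5

25.5


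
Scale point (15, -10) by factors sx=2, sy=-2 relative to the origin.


Scaling: (x*sx, y*sy) = (15*2, -10*-2) = (30, 20)

(30, 20)


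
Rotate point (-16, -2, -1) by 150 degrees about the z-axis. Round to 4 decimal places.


x' = -16*cos(150) - -2*sin(150) = 14.8564
y' = -16*sin(150) + -2*cos(150) = -6.2679
z' = -1

(14.8564, -6.2679, -1)


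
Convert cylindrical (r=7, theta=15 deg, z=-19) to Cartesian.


x = 7 * cos(15) = 6.7615
y = 7 * sin(15) = 1.8117
z = -19

(6.7615, 1.8117, -19)


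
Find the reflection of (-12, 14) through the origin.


Reflection through origin: (x, y) -> (-x, -y)
(-12, 14) -> (12, -14)

(12, -14)


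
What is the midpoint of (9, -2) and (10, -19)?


Midpoint = ((9+10)/2, (-2+-19)/2) = (9.5, -10.5)

(9.5, -10.5)


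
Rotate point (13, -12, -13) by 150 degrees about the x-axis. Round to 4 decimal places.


x' = 13
y' = -12*cos(150) - -13*sin(150) = 16.8923
z' = -12*sin(150) + -13*cos(150) = 5.2583

(13, 16.8923, 5.2583)


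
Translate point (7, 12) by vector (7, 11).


Translation: (x+dx, y+dy) = (7+7, 12+11) = (14, 23)

(14, 23)


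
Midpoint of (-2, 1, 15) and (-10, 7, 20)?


Midpoint = ((-2+-10)/2, (1+7)/2, (15+20)/2) = (-6, 4, 17.5)

(-6, 4, 17.5)


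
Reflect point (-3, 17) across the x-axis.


Reflection across x-axis: (x, y) -> (x, -y)
(-3, 17) -> (-3, -17)

(-3, -17)


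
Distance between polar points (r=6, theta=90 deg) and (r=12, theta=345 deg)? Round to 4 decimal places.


d = sqrt(r1^2 + r2^2 - 2*r1*r2*cos(t2-t1))
d = sqrt(6^2 + 12^2 - 2*6*12*cos(345-90)) = 14.7401

14.7401


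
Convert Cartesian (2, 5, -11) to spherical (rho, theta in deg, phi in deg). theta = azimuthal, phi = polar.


rho = sqrt(2^2 + 5^2 + (-11)^2) = 12.2474
theta = atan2(5, 2) = 68.1986 deg
phi = acos(-11/12.2474) = 153.9155 deg

rho = 12.2474, theta = 68.1986 deg, phi = 153.9155 deg


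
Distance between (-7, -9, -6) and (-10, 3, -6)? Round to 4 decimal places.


d = sqrt((-10--7)^2 + (3--9)^2 + (-6--6)^2) = 12.3693

12.3693


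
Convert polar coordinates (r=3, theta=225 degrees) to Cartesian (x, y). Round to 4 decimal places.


x = 3 * cos(225) = -2.1213
y = 3 * sin(225) = -2.1213

(-2.1213, -2.1213)


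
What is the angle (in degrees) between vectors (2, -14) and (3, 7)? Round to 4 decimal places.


dot = 2*3 + -14*7 = -92
|u| = 14.1421, |v| = 7.6158
cos(angle) = -0.8542
angle = 148.6713 degrees

148.6713 degrees


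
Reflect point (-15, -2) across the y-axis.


Reflection across y-axis: (x, y) -> (-x, y)
(-15, -2) -> (15, -2)

(15, -2)


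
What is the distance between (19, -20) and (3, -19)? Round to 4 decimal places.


d = sqrt((3-19)^2 + (-19--20)^2) = 16.0312

16.0312


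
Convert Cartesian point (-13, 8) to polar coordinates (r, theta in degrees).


r = sqrt((-13)^2 + 8^2) = 15.2643
theta = atan2(8, -13) = 148.3925 degrees

r = 15.2643, theta = 148.3925 degrees


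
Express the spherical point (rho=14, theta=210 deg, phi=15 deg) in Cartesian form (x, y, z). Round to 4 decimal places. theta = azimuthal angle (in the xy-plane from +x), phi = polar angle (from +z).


x = 14 * sin(15) * cos(210) = -3.138
y = 14 * sin(15) * sin(210) = -1.8117
z = 14 * cos(15) = 13.523

(-3.138, -1.8117, 13.523)


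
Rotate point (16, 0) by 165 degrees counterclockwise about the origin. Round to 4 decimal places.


x' = 16*cos(165) - 0*sin(165) = -15.4548
y' = 16*sin(165) + 0*cos(165) = 4.1411

(-15.4548, 4.1411)


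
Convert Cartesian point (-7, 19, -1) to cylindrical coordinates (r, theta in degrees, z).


r = sqrt((-7)^2 + 19^2) = 20.2485
theta = atan2(19, -7) = 110.2249 deg
z = -1

r = 20.2485, theta = 110.2249 deg, z = -1


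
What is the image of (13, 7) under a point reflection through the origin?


Reflection through origin: (x, y) -> (-x, -y)
(13, 7) -> (-13, -7)

(-13, -7)


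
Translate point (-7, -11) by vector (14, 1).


Translation: (x+dx, y+dy) = (-7+14, -11+1) = (7, -10)

(7, -10)


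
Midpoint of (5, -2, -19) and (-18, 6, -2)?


Midpoint = ((5+-18)/2, (-2+6)/2, (-19+-2)/2) = (-6.5, 2, -10.5)

(-6.5, 2, -10.5)


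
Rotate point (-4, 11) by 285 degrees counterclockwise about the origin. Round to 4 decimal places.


x' = -4*cos(285) - 11*sin(285) = 9.5899
y' = -4*sin(285) + 11*cos(285) = 6.7107

(9.5899, 6.7107)


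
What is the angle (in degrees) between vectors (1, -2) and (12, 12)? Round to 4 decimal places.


dot = 1*12 + -2*12 = -12
|u| = 2.2361, |v| = 16.9706
cos(angle) = -0.3162
angle = 108.4349 degrees

108.4349 degrees


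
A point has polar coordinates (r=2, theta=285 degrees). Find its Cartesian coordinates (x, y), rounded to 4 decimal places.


x = 2 * cos(285) = 0.5176
y = 2 * sin(285) = -1.9319

(0.5176, -1.9319)


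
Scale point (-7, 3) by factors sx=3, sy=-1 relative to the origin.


Scaling: (x*sx, y*sy) = (-7*3, 3*-1) = (-21, -3)

(-21, -3)


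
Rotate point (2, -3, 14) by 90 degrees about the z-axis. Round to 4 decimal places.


x' = 2*cos(90) - -3*sin(90) = 3
y' = 2*sin(90) + -3*cos(90) = 2
z' = 14

(3, 2, 14)


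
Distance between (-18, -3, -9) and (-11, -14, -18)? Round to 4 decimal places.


d = sqrt((-11--18)^2 + (-14--3)^2 + (-18--9)^2) = 15.843

15.843


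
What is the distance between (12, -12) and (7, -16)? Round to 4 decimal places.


d = sqrt((7-12)^2 + (-16--12)^2) = 6.4031

6.4031


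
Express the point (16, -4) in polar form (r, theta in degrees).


r = sqrt(16^2 + (-4)^2) = 16.4924
theta = atan2(-4, 16) = 345.9638 degrees

r = 16.4924, theta = 345.9638 degrees


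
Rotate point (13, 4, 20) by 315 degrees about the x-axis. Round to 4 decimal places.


x' = 13
y' = 4*cos(315) - 20*sin(315) = 16.9706
z' = 4*sin(315) + 20*cos(315) = 11.3137

(13, 16.9706, 11.3137)


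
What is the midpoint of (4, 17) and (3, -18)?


Midpoint = ((4+3)/2, (17+-18)/2) = (3.5, -0.5)

(3.5, -0.5)


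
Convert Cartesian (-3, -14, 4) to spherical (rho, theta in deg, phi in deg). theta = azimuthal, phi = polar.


rho = sqrt((-3)^2 + (-14)^2 + 4^2) = 14.8661
theta = atan2(-14, -3) = 257.9052 deg
phi = acos(4/14.8661) = 74.3911 deg

rho = 14.8661, theta = 257.9052 deg, phi = 74.3911 deg


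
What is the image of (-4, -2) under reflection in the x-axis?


Reflection across x-axis: (x, y) -> (x, -y)
(-4, -2) -> (-4, 2)

(-4, 2)


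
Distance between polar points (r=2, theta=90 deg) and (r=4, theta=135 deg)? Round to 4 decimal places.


d = sqrt(r1^2 + r2^2 - 2*r1*r2*cos(t2-t1))
d = sqrt(2^2 + 4^2 - 2*2*4*cos(135-90)) = 2.9473

2.9473


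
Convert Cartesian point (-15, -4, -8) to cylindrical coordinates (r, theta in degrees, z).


r = sqrt((-15)^2 + (-4)^2) = 15.5242
theta = atan2(-4, -15) = 194.9314 deg
z = -8

r = 15.5242, theta = 194.9314 deg, z = -8


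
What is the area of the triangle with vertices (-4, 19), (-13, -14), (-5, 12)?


Area = |x1(y2-y3) + x2(y3-y1) + x3(y1-y2)| / 2
= |-4*(-14-12) + -13*(12-19) + -5*(19--14)| / 2
= 15

15


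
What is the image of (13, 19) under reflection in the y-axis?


Reflection across y-axis: (x, y) -> (-x, y)
(13, 19) -> (-13, 19)

(-13, 19)


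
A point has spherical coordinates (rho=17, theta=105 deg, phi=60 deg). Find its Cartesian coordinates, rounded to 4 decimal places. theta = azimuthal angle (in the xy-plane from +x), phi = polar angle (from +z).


x = 17 * sin(60) * cos(105) = -3.8104
y = 17 * sin(60) * sin(105) = 14.2208
z = 17 * cos(60) = 8.5

(-3.8104, 14.2208, 8.5)


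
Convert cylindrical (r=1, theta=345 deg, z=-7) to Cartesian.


x = 1 * cos(345) = 0.9659
y = 1 * sin(345) = -0.2588
z = -7

(0.9659, -0.2588, -7)


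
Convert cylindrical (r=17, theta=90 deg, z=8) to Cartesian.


x = 17 * cos(90) = 0
y = 17 * sin(90) = 17
z = 8

(0, 17, 8)


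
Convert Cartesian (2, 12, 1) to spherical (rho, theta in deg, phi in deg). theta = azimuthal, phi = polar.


rho = sqrt(2^2 + 12^2 + 1^2) = 12.2066
theta = atan2(12, 2) = 80.5377 deg
phi = acos(1/12.2066) = 85.3009 deg

rho = 12.2066, theta = 80.5377 deg, phi = 85.3009 deg


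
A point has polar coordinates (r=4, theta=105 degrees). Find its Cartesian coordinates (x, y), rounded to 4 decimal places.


x = 4 * cos(105) = -1.0353
y = 4 * sin(105) = 3.8637

(-1.0353, 3.8637)


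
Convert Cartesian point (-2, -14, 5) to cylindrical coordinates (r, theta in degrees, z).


r = sqrt((-2)^2 + (-14)^2) = 14.1421
theta = atan2(-14, -2) = 261.8699 deg
z = 5

r = 14.1421, theta = 261.8699 deg, z = 5


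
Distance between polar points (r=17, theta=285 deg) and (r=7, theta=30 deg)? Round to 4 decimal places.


d = sqrt(r1^2 + r2^2 - 2*r1*r2*cos(t2-t1))
d = sqrt(17^2 + 7^2 - 2*17*7*cos(30-285)) = 19.99

19.99


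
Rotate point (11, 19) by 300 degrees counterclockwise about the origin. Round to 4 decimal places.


x' = 11*cos(300) - 19*sin(300) = 21.9545
y' = 11*sin(300) + 19*cos(300) = -0.0263

(21.9545, -0.0263)


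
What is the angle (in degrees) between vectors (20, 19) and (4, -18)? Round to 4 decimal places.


dot = 20*4 + 19*-18 = -262
|u| = 27.5862, |v| = 18.4391
cos(angle) = -0.5151
angle = 121.0024 degrees

121.0024 degrees


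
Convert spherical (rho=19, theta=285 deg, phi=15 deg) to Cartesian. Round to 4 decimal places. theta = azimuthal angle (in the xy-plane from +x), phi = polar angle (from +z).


x = 19 * sin(15) * cos(285) = 1.2728
y = 19 * sin(15) * sin(285) = -4.75
z = 19 * cos(15) = 18.3526

(1.2728, -4.75, 18.3526)


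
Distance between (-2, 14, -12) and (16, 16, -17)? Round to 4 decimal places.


d = sqrt((16--2)^2 + (16-14)^2 + (-17--12)^2) = 18.7883

18.7883


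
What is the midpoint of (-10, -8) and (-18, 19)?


Midpoint = ((-10+-18)/2, (-8+19)/2) = (-14, 5.5)

(-14, 5.5)


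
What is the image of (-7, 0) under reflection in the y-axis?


Reflection across y-axis: (x, y) -> (-x, y)
(-7, 0) -> (7, 0)

(7, 0)


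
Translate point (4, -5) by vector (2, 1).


Translation: (x+dx, y+dy) = (4+2, -5+1) = (6, -4)

(6, -4)


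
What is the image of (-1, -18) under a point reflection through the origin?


Reflection through origin: (x, y) -> (-x, -y)
(-1, -18) -> (1, 18)

(1, 18)


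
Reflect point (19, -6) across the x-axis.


Reflection across x-axis: (x, y) -> (x, -y)
(19, -6) -> (19, 6)

(19, 6)


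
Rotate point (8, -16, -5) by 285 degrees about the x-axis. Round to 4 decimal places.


x' = 8
y' = -16*cos(285) - -5*sin(285) = -8.9707
z' = -16*sin(285) + -5*cos(285) = 14.1607

(8, -8.9707, 14.1607)


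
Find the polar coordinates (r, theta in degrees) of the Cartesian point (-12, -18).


r = sqrt((-12)^2 + (-18)^2) = 21.6333
theta = atan2(-18, -12) = 236.3099 degrees

r = 21.6333, theta = 236.3099 degrees


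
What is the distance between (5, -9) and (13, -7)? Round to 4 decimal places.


d = sqrt((13-5)^2 + (-7--9)^2) = 8.2462

8.2462


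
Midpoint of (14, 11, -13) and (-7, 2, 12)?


Midpoint = ((14+-7)/2, (11+2)/2, (-13+12)/2) = (3.5, 6.5, -0.5)

(3.5, 6.5, -0.5)


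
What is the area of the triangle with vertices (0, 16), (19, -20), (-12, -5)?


Area = |x1(y2-y3) + x2(y3-y1) + x3(y1-y2)| / 2
= |0*(-20--5) + 19*(-5-16) + -12*(16--20)| / 2
= 415.5

415.5


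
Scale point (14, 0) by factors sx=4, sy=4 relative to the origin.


Scaling: (x*sx, y*sy) = (14*4, 0*4) = (56, 0)

(56, 0)


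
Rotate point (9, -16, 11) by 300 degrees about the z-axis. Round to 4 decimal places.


x' = 9*cos(300) - -16*sin(300) = -9.3564
y' = 9*sin(300) + -16*cos(300) = -15.7942
z' = 11

(-9.3564, -15.7942, 11)


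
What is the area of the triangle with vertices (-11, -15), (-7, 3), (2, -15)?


Area = |x1(y2-y3) + x2(y3-y1) + x3(y1-y2)| / 2
= |-11*(3--15) + -7*(-15--15) + 2*(-15-3)| / 2
= 117

117


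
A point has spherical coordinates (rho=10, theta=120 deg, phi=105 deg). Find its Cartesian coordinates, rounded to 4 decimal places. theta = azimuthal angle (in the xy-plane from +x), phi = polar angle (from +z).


x = 10 * sin(105) * cos(120) = -4.8296
y = 10 * sin(105) * sin(120) = 8.3652
z = 10 * cos(105) = -2.5882

(-4.8296, 8.3652, -2.5882)


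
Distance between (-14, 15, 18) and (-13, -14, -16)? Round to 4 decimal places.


d = sqrt((-13--14)^2 + (-14-15)^2 + (-16-18)^2) = 44.699

44.699
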